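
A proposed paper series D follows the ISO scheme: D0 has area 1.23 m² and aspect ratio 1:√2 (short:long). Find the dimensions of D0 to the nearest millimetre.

933 × 1319 mm

Let the short side be w mm. Then w · w√2 = 1.23 m² = 1,230,000 mm².
w² = 1,230,000/√2, so w ≈ 932.6 mm; long side = w√2 ≈ 1318.9 mm.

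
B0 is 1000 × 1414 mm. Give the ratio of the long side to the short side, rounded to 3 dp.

1414 / 1000 = 1.414
Matches √2 ≈ 1.414 — the ISO 216 defining ratio.

1.414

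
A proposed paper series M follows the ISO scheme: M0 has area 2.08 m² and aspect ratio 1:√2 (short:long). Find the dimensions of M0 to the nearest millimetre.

Let the short side be w mm. Then w · w√2 = 2.08 m² = 2,080,000 mm².
w² = 2,080,000/√2, so w ≈ 1212.8 mm; long side = w√2 ≈ 1715.1 mm.

1213 × 1715 mm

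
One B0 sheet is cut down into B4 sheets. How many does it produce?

Each ISO step halves the sheet: 1 × B0 → 2 × B1 → 4 × B2 → 8 × B3 → …
From B0 to B4 is 4 halving steps: 2^4 = 16.

16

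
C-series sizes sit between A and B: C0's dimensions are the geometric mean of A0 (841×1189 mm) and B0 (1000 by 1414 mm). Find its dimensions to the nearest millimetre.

917 × 1297 mm

Short: √(841 · 1000) = √841000 ≈ 917.1 mm.
Long: √(1189 · 1414) = √1681246 ≈ 1296.6 mm.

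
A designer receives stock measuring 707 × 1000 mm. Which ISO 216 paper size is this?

B1 (707 × 1000 mm)

Aspect ratio 1000/707 ≈ 1.414 — close to the ISO √2 ≈ 1.414.
In the B-series (B0 = 1000 × 1414 mm): B1 = 707 × 1000 mm.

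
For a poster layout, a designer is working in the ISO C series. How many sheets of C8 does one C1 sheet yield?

128

C1 = 648 × 917 mm; C8 = 57 × 81 mm.
Each halving step doubles the count; 7 steps from C1 to C8.
2^7 = 128.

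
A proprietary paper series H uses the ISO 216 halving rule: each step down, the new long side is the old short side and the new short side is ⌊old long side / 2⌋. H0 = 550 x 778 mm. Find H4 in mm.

137 × 194 mm

H1 = 389 × 550 mm (from H0 by 1 halving).
H2: ⌊550/2⌋ × 389 = 275 × 389 mm
H3: ⌊389/2⌋ × 275 = 194 × 275 mm
H4: ⌊275/2⌋ × 194 = 137 × 194 mm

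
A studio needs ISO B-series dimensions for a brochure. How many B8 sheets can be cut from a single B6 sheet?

B6 = 125 × 176 mm; B8 = 62 × 88 mm.
Each halving step doubles the count; 2 steps from B6 to B8.
2^2 = 4.

4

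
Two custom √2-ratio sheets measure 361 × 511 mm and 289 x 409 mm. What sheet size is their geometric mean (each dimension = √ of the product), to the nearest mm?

323 × 457 mm

Short side: √(361 · 289) = √104329 ≈ 323.0 → 323 mm
Long side: √(511 · 409) = √208999 ≈ 457.2 → 457 mm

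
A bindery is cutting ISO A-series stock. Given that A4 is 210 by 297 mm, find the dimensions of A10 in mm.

26 × 37 mm

A5: ⌊297/2⌋ × 210 = 148 × 210 mm
A6: ⌊210/2⌋ × 148 = 105 × 148 mm
A7: ⌊148/2⌋ × 105 = 74 × 105 mm
A8: ⌊105/2⌋ × 74 = 52 × 74 mm
A9: ⌊74/2⌋ × 52 = 37 × 52 mm
A10: ⌊52/2⌋ × 37 = 26 × 37 mm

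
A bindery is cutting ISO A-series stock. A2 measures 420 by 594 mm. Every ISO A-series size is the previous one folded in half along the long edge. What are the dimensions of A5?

148 × 210 mm

A3: ⌊594/2⌋ × 420 = 297 × 420 mm
A4: ⌊420/2⌋ × 297 = 210 × 297 mm
A5: ⌊297/2⌋ × 210 = 148 × 210 mm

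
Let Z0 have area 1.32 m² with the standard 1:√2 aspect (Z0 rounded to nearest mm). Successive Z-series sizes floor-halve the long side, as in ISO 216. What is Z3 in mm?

341 × 483 mm

Let Z0's short side be w mm. w · w√2 = 1.32 m² = 1,320,000 mm², so w ≈ 966.1 mm and w√2 ≈ 1366.3 mm → Z0 = 966 × 1366 mm.
Z1: ⌊1366/2⌋ × 966 = 683 × 966 mm
Z2: ⌊966/2⌋ × 683 = 483 × 683 mm
Z3: ⌊683/2⌋ × 483 = 341 × 483 mm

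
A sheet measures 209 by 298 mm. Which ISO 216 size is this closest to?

A4 (210 × 297 mm)

Aspect ratio 298/209 ≈ 1.426 — close to the ISO √2 ≈ 1.414.
In the A-series (A0 area = 1 m²): A4 = 210 × 297 mm.
Off by 2 mm total — nearest standard size.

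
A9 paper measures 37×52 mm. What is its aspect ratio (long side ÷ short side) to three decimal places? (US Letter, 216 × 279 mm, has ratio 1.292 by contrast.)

52 / 37 = 1.405
ISO 216 targets √2 ≈ 1.414; the -0.009 deviation is from mm rounding.

1.405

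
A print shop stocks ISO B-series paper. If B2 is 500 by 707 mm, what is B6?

B3: ⌊707/2⌋ × 500 = 353 × 500 mm
B4: ⌊500/2⌋ × 353 = 250 × 353 mm
B5: ⌊353/2⌋ × 250 = 176 × 250 mm
B6: ⌊250/2⌋ × 176 = 125 × 176 mm

125 × 176 mm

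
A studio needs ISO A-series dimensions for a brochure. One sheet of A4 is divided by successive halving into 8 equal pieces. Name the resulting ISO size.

8 = 2^3, so 3 halving steps.
A4 → A5 → … → A7 after 3 steps.

A7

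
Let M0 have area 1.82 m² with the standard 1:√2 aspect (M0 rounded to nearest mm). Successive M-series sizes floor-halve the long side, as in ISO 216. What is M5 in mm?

Let M0's short side be w mm. w · w√2 = 1.82 m² = 1,820,000 mm², so w ≈ 1134.4 mm and w√2 ≈ 1604.3 mm → M0 = 1134 × 1604 mm.
M1: ⌊1604/2⌋ × 1134 = 802 × 1134 mm
M2: ⌊1134/2⌋ × 802 = 567 × 802 mm
M3: ⌊802/2⌋ × 567 = 401 × 567 mm
M4: ⌊567/2⌋ × 401 = 283 × 401 mm
M5: ⌊401/2⌋ × 283 = 200 × 283 mm

200 × 283 mm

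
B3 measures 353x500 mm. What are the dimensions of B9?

44 × 62 mm

B4: ⌊500/2⌋ × 353 = 250 × 353 mm
B5: ⌊353/2⌋ × 250 = 176 × 250 mm
B6: ⌊250/2⌋ × 176 = 125 × 176 mm
B7: ⌊176/2⌋ × 125 = 88 × 125 mm
B8: ⌊125/2⌋ × 88 = 62 × 88 mm
B9: ⌊88/2⌋ × 62 = 44 × 62 mm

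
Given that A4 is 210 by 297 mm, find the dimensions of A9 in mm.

A5: ⌊297/2⌋ × 210 = 148 × 210 mm
A6: ⌊210/2⌋ × 148 = 105 × 148 mm
A7: ⌊148/2⌋ × 105 = 74 × 105 mm
A8: ⌊105/2⌋ × 74 = 52 × 74 mm
A9: ⌊74/2⌋ × 52 = 37 × 52 mm

37 × 52 mm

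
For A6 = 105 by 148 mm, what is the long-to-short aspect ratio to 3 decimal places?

148 / 105 = 1.410
ISO 216 targets √2 ≈ 1.414; the -0.005 deviation is from mm rounding.

1.410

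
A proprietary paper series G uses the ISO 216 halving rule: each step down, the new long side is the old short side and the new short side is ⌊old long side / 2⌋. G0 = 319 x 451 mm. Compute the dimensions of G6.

39 × 56 mm

G1: ⌊451/2⌋ × 319 = 225 × 319 mm
G2: ⌊319/2⌋ × 225 = 159 × 225 mm
G3: ⌊225/2⌋ × 159 = 112 × 159 mm
G4: ⌊159/2⌋ × 112 = 79 × 112 mm
G5: ⌊112/2⌋ × 79 = 56 × 79 mm
G6: ⌊79/2⌋ × 56 = 39 × 56 mm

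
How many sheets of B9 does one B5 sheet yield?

16

Each ISO step halves the sheet: 1 × B5 → 2 × B6 → 4 × B7 → 8 × B8 → …
From B5 to B9 is 4 halving steps: 2^4 = 16.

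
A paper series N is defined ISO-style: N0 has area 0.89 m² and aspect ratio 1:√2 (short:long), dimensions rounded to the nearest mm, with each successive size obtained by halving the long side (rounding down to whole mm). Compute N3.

Let N0's short side be w mm. w · w√2 = 0.89 m² = 890,000 mm², so w ≈ 793.3 mm and w√2 ≈ 1121.9 mm → N0 = 793 × 1122 mm.
N1: ⌊1122/2⌋ × 793 = 561 × 793 mm
N2: ⌊793/2⌋ × 561 = 396 × 561 mm
N3: ⌊561/2⌋ × 396 = 280 × 396 mm

280 × 396 mm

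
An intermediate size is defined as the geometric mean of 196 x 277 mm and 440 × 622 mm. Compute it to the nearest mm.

Short side: √(196 · 440) = √86240 ≈ 293.7 → 294 mm
Long side: √(277 · 622) = √172294 ≈ 415.1 → 415 mm

294 × 415 mm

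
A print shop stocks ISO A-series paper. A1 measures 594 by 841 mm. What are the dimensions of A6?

A2: ⌊841/2⌋ × 594 = 420 × 594 mm
A3: ⌊594/2⌋ × 420 = 297 × 420 mm
A4: ⌊420/2⌋ × 297 = 210 × 297 mm
A5: ⌊297/2⌋ × 210 = 148 × 210 mm
A6: ⌊210/2⌋ × 148 = 105 × 148 mm

105 × 148 mm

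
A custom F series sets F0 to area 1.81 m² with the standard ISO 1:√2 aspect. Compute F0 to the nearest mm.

Let the short side be w mm. Then w · w√2 = 1.81 m² = 1,810,000 mm².
w² = 1,810,000/√2, so w ≈ 1131.3 mm; long side = w√2 ≈ 1599.9 mm.

1131 × 1600 mm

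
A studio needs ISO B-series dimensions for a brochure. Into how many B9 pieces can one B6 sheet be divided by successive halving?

8

Each ISO step halves the sheet: 1 × B6 → 2 × B7 → 4 × B8 → 8 × B9
From B6 to B9 is 3 halving steps: 2^3 = 8.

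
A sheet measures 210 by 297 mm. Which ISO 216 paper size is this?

Aspect ratio 297/210 ≈ 1.414 — close to the ISO √2 ≈ 1.414.
In the A-series (A0 area = 1 m²): A4 = 210 × 297 mm.

A4 (210 × 297 mm)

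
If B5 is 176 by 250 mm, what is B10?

B6: ⌊250/2⌋ × 176 = 125 × 176 mm
B7: ⌊176/2⌋ × 125 = 88 × 125 mm
B8: ⌊125/2⌋ × 88 = 62 × 88 mm
B9: ⌊88/2⌋ × 62 = 44 × 62 mm
B10: ⌊62/2⌋ × 44 = 31 × 44 mm

31 × 44 mm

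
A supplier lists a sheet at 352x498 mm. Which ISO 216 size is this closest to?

B3 (353 × 500 mm)

Aspect ratio 498/352 ≈ 1.415 — close to the ISO √2 ≈ 1.414.
In the B-series (B0 = 1000 × 1414 mm): B3 = 353 × 500 mm.
Off by 3 mm total — nearest standard size.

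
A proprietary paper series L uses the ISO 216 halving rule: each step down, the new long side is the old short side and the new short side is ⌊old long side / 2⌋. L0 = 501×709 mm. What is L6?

62 × 88 mm

L1: ⌊709/2⌋ × 501 = 354 × 501 mm
L2: ⌊501/2⌋ × 354 = 250 × 354 mm
L3: ⌊354/2⌋ × 250 = 177 × 250 mm
L4: ⌊250/2⌋ × 177 = 125 × 177 mm
L5: ⌊177/2⌋ × 125 = 88 × 125 mm
L6: ⌊125/2⌋ × 88 = 62 × 88 mm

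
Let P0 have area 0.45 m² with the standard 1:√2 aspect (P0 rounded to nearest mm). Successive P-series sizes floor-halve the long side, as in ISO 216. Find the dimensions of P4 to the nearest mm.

141 × 199 mm

Let P0's short side be w mm. w · w√2 = 0.45 m² = 450,000 mm², so w ≈ 564.1 mm and w√2 ≈ 797.7 mm → P0 = 564 × 798 mm.
P1: ⌊798/2⌋ × 564 = 399 × 564 mm
P2: ⌊564/2⌋ × 399 = 282 × 399 mm
P3: ⌊399/2⌋ × 282 = 199 × 282 mm
P4: ⌊282/2⌋ × 199 = 141 × 199 mm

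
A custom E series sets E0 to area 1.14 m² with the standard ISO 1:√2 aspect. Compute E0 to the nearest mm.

898 × 1270 mm

Let the short side be w mm. Then w · w√2 = 1.14 m² = 1,140,000 mm².
w² = 1,140,000/√2, so w ≈ 897.8 mm; long side = w√2 ≈ 1269.7 mm.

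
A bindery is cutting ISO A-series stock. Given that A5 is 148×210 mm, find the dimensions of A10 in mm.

26 × 37 mm

A6: ⌊210/2⌋ × 148 = 105 × 148 mm
A7: ⌊148/2⌋ × 105 = 74 × 105 mm
A8: ⌊105/2⌋ × 74 = 52 × 74 mm
A9: ⌊74/2⌋ × 52 = 37 × 52 mm
A10: ⌊52/2⌋ × 37 = 26 × 37 mm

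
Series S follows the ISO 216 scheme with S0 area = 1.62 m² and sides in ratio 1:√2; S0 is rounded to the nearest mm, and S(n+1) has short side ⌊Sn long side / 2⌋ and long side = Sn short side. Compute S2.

Let S0's short side be w mm. w · w√2 = 1.62 m² = 1,620,000 mm², so w ≈ 1070.3 mm and w√2 ≈ 1513.6 mm → S0 = 1070 × 1514 mm.
S1: ⌊1514/2⌋ × 1070 = 757 × 1070 mm
S2: ⌊1070/2⌋ × 757 = 535 × 757 mm

535 × 757 mm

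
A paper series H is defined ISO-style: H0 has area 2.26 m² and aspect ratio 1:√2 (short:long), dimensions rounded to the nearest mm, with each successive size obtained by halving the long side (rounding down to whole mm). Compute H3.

447 × 632 mm

Let H0's short side be w mm. w · w√2 = 2.26 m² = 2,260,000 mm², so w ≈ 1264.1 mm and w√2 ≈ 1787.8 mm → H0 = 1264 × 1788 mm.
H1: ⌊1788/2⌋ × 1264 = 894 × 1264 mm
H2: ⌊1264/2⌋ × 894 = 632 × 894 mm
H3: ⌊894/2⌋ × 632 = 447 × 632 mm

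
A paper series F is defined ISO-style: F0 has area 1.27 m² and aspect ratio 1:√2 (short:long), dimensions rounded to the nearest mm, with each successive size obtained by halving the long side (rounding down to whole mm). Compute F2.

474 × 670 mm

Let F0's short side be w mm. w · w√2 = 1.27 m² = 1,270,000 mm², so w ≈ 947.6 mm and w√2 ≈ 1340.2 mm → F0 = 948 × 1340 mm.
F1: ⌊1340/2⌋ × 948 = 670 × 948 mm
F2: ⌊948/2⌋ × 670 = 474 × 670 mm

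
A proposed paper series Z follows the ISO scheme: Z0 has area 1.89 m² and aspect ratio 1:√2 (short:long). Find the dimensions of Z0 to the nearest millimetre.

1156 × 1635 mm

Let the short side be w mm. Then w · w√2 = 1.89 m² = 1,890,000 mm².
w² = 1,890,000/√2, so w ≈ 1156.0 mm; long side = w√2 ≈ 1634.9 mm.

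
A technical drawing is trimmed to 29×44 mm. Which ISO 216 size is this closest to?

B10 (31 × 44 mm)

Aspect ratio 44/29 ≈ 1.517 (ISO target is √2 ≈ 1.414).
In the B-series (B0 = 1000 × 1414 mm): B10 = 31 × 44 mm.
Off by 2 mm total — nearest standard size.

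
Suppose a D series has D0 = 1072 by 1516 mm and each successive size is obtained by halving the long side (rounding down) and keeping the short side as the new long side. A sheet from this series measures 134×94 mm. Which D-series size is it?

D0: 1072 × 1516 mm
D1: 758 × 1072 mm
D2: 536 × 758 mm
D3: 379 × 536 mm
D4: 268 × 379 mm
D5: 189 × 268 mm
D6: 134 × 189 mm
D7: 94 × 134 mm
D8: 67 × 94 mm
→ matches D7.

D7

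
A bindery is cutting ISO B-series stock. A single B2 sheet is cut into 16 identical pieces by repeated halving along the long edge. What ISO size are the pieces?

16 = 2^4, so 4 halving steps.
B2 → B3 → … → B6 after 4 steps.

B6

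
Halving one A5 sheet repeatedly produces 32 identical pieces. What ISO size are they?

A10

32 = 2^5, so 5 halving steps.
A5 → A6 → … → A10 after 5 steps.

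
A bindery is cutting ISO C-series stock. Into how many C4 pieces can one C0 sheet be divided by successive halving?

Each ISO step halves the sheet: 1 × C0 → 2 × C1 → 4 × C2 → 8 × C3 → …
From C0 to C4 is 4 halving steps: 2^4 = 16.

16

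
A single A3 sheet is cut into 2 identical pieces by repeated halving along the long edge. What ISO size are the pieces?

2 = 2^1, so 1 halving step.
A3 → A4 → … → A4 after 1 step.

A4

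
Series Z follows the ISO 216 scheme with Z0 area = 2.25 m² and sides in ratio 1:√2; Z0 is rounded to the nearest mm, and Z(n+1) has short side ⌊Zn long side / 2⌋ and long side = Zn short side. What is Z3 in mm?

446 × 630 mm

Let Z0's short side be w mm. w · w√2 = 2.25 m² = 2,250,000 mm², so w ≈ 1261.3 mm and w√2 ≈ 1783.8 mm → Z0 = 1261 × 1784 mm.
Z1: ⌊1784/2⌋ × 1261 = 892 × 1261 mm
Z2: ⌊1261/2⌋ × 892 = 630 × 892 mm
Z3: ⌊892/2⌋ × 630 = 446 × 630 mm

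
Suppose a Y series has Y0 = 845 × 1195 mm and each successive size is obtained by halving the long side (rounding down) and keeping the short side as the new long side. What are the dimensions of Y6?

105 × 149 mm

Y1 = 597 × 845 mm (from Y0 by 1 halving).
Y2: ⌊845/2⌋ × 597 = 422 × 597 mm
Y3: ⌊597/2⌋ × 422 = 298 × 422 mm
Y4: ⌊422/2⌋ × 298 = 211 × 298 mm
Y5: ⌊298/2⌋ × 211 = 149 × 211 mm
Y6: ⌊211/2⌋ × 149 = 105 × 149 mm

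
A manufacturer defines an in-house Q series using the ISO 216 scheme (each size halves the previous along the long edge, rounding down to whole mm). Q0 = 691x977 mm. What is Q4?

172 × 244 mm

Q1: ⌊977/2⌋ × 691 = 488 × 691 mm
Q2: ⌊691/2⌋ × 488 = 345 × 488 mm
Q3: ⌊488/2⌋ × 345 = 244 × 345 mm
Q4: ⌊345/2⌋ × 244 = 172 × 244 mm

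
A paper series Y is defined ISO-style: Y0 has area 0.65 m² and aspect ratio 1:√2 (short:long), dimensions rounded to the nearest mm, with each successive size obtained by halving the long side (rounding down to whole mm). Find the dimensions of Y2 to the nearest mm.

Let Y0's short side be w mm. w · w√2 = 0.65 m² = 650,000 mm², so w ≈ 678.0 mm and w√2 ≈ 958.8 mm → Y0 = 678 × 959 mm.
Y1: ⌊959/2⌋ × 678 = 479 × 678 mm
Y2: ⌊678/2⌋ × 479 = 339 × 479 mm

339 × 479 mm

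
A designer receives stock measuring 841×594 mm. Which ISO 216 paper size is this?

A1 (594 × 841 mm)

Aspect ratio 841/594 ≈ 1.416 — close to the ISO √2 ≈ 1.414.
In the A-series (A0 area = 1 m²): A1 = 594 × 841 mm.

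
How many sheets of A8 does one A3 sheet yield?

32

Each ISO step halves the sheet: 1 × A3 → 2 × A4 → 4 × A5 → 8 × A6 → …
From A3 to A8 is 5 halving steps: 2^5 = 32.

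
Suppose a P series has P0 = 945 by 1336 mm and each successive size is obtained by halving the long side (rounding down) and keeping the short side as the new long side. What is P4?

236 × 334 mm

P1 = 668 × 945 mm (from P0 by 1 halving).
P2: ⌊945/2⌋ × 668 = 472 × 668 mm
P3: ⌊668/2⌋ × 472 = 334 × 472 mm
P4: ⌊472/2⌋ × 334 = 236 × 334 mm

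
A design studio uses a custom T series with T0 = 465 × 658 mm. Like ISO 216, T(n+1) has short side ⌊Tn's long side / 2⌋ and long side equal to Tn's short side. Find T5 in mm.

T1: ⌊658/2⌋ × 465 = 329 × 465 mm
T2: ⌊465/2⌋ × 329 = 232 × 329 mm
T3: ⌊329/2⌋ × 232 = 164 × 232 mm
T4: ⌊232/2⌋ × 164 = 116 × 164 mm
T5: ⌊164/2⌋ × 116 = 82 × 116 mm

82 × 116 mm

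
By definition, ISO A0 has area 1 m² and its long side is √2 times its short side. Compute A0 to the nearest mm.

Let the short side be w mm. Then the long side is w√2 and w · w√2 = 10⁶ mm².
w² = 10⁶/√2, so w = 1000 / 2^(1/4) ≈ 840.9 mm; long side = 1000 · 2^(1/4) ≈ 1189.2 mm.

841 × 1189 mm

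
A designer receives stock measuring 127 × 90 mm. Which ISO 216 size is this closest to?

B7 (88 × 125 mm)

Aspect ratio 127/90 ≈ 1.411 — close to the ISO √2 ≈ 1.414.
In the B-series (B0 = 1000 × 1414 mm): B7 = 88 × 125 mm.
Off by 4 mm total — nearest standard size.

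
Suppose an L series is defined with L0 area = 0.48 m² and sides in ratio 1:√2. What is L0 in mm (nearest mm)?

583 × 824 mm

Let the short side be w mm. Then w · w√2 = 0.48 m² = 480,000 mm².
w² = 480,000/√2, so w ≈ 582.6 mm; long side = w√2 ≈ 823.9 mm.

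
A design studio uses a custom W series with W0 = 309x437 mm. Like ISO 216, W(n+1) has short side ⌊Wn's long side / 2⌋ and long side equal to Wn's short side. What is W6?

W1: ⌊437/2⌋ × 309 = 218 × 309 mm
W2: ⌊309/2⌋ × 218 = 154 × 218 mm
W3: ⌊218/2⌋ × 154 = 109 × 154 mm
W4: ⌊154/2⌋ × 109 = 77 × 109 mm
W5: ⌊109/2⌋ × 77 = 54 × 77 mm
W6: ⌊77/2⌋ × 54 = 38 × 54 mm

38 × 54 mm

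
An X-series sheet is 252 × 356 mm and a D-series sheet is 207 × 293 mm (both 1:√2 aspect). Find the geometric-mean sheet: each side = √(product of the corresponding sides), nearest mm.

228 × 323 mm

Short side: √(252 · 207) = √52164 ≈ 228.4 → 228 mm
Long side: √(356 · 293) = √104308 ≈ 323.0 → 323 mm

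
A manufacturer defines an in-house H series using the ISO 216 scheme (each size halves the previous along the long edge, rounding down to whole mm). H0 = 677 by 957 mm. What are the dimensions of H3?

H1: ⌊957/2⌋ × 677 = 478 × 677 mm
H2: ⌊677/2⌋ × 478 = 338 × 478 mm
H3: ⌊478/2⌋ × 338 = 239 × 338 mm

239 × 338 mm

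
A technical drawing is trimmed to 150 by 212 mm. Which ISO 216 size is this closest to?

A5 (148 × 210 mm)

Aspect ratio 212/150 ≈ 1.413 — close to the ISO √2 ≈ 1.414.
In the A-series (A0 area = 1 m²): A5 = 148 × 210 mm.
Off by 4 mm total — nearest standard size.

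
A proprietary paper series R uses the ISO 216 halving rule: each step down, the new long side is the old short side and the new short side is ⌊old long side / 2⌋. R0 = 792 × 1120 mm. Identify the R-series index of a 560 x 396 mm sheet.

R0: 792 × 1120 mm
R1: 560 × 792 mm
R2: 396 × 560 mm
R3: 280 × 396 mm
→ matches R2.

R2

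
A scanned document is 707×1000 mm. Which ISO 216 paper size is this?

B1 (707 × 1000 mm)

Aspect ratio 1000/707 ≈ 1.414 — close to the ISO √2 ≈ 1.414.
In the B-series (B0 = 1000 × 1414 mm): B1 = 707 × 1000 mm.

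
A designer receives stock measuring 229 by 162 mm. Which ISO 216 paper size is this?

C5 (162 × 229 mm)

Aspect ratio 229/162 ≈ 1.414 — close to the ISO √2 ≈ 1.414.
In the C-series (envelope sizes, between A and B): C5 = 162 × 229 mm.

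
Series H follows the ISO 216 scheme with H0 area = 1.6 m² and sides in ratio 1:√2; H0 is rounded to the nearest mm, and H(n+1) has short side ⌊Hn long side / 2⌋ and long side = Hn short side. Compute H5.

188 × 266 mm

Let H0's short side be w mm. w · w√2 = 1.6 m² = 1,600,000 mm², so w ≈ 1063.7 mm and w√2 ≈ 1504.2 mm → H0 = 1064 × 1504 mm.
H1: ⌊1504/2⌋ × 1064 = 752 × 1064 mm
H2: ⌊1064/2⌋ × 752 = 532 × 752 mm
H3: ⌊752/2⌋ × 532 = 376 × 532 mm
H4: ⌊532/2⌋ × 376 = 266 × 376 mm
H5: ⌊376/2⌋ × 266 = 188 × 266 mm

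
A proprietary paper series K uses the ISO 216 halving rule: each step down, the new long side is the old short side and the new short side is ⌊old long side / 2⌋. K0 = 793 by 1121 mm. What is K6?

K1: ⌊1121/2⌋ × 793 = 560 × 793 mm
K2: ⌊793/2⌋ × 560 = 396 × 560 mm
K3: ⌊560/2⌋ × 396 = 280 × 396 mm
K4: ⌊396/2⌋ × 280 = 198 × 280 mm
K5: ⌊280/2⌋ × 198 = 140 × 198 mm
K6: ⌊198/2⌋ × 140 = 99 × 140 mm

99 × 140 mm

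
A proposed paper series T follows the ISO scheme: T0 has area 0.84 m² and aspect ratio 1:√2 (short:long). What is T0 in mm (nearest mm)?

Let the short side be w mm. Then w · w√2 = 0.84 m² = 840,000 mm².
w² = 840,000/√2, so w ≈ 770.7 mm; long side = w√2 ≈ 1089.9 mm.

771 × 1090 mm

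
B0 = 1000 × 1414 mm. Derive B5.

176 × 250 mm

B1: ⌊1414/2⌋ × 1000 = 707 × 1000 mm
B2: ⌊1000/2⌋ × 707 = 500 × 707 mm
B3: ⌊707/2⌋ × 500 = 353 × 500 mm
B4: ⌊500/2⌋ × 353 = 250 × 353 mm
B5: ⌊353/2⌋ × 250 = 176 × 250 mm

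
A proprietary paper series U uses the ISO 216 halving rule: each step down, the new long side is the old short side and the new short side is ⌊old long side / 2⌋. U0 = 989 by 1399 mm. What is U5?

174 × 247 mm

U1: ⌊1399/2⌋ × 989 = 699 × 989 mm
U2: ⌊989/2⌋ × 699 = 494 × 699 mm
U3: ⌊699/2⌋ × 494 = 349 × 494 mm
U4: ⌊494/2⌋ × 349 = 247 × 349 mm
U5: ⌊349/2⌋ × 247 = 174 × 247 mm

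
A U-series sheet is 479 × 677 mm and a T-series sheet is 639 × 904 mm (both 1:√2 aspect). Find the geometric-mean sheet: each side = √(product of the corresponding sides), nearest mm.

553 × 782 mm

Short side: √(479 · 639) = √306081 ≈ 553.2 → 553 mm
Long side: √(677 · 904) = √612008 ≈ 782.3 → 782 mm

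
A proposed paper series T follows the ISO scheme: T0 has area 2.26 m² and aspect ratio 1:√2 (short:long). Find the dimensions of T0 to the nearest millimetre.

Let the short side be w mm. Then w · w√2 = 2.26 m² = 2,260,000 mm².
w² = 2,260,000/√2, so w ≈ 1264.1 mm; long side = w√2 ≈ 1787.8 mm.

1264 × 1788 mm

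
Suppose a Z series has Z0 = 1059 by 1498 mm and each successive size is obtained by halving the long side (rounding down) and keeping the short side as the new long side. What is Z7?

Z1 = 749 × 1059 mm (from Z0 by 1 halving).
Z2: ⌊1059/2⌋ × 749 = 529 × 749 mm
Z3: ⌊749/2⌋ × 529 = 374 × 529 mm
Z4: ⌊529/2⌋ × 374 = 264 × 374 mm
Z5: ⌊374/2⌋ × 264 = 187 × 264 mm
Z6: ⌊264/2⌋ × 187 = 132 × 187 mm
Z7: ⌊187/2⌋ × 132 = 93 × 132 mm

93 × 132 mm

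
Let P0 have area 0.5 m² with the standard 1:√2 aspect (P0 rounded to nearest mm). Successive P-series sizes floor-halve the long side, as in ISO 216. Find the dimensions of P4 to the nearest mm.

148 × 210 mm

Let P0's short side be w mm. w · w√2 = 0.5 m² = 500,000 mm², so w ≈ 594.6 mm and w√2 ≈ 840.9 mm → P0 = 595 × 841 mm.
P1: ⌊841/2⌋ × 595 = 420 × 595 mm
P2: ⌊595/2⌋ × 420 = 297 × 420 mm
P3: ⌊420/2⌋ × 297 = 210 × 297 mm
P4: ⌊297/2⌋ × 210 = 148 × 210 mm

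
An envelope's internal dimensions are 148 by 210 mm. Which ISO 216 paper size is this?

A5 (148 × 210 mm)

Aspect ratio 210/148 ≈ 1.419 — close to the ISO √2 ≈ 1.414.
In the A-series (A0 area = 1 m²): A5 = 148 × 210 mm.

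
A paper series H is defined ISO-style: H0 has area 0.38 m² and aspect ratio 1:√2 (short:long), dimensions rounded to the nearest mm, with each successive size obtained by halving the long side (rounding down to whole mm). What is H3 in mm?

183 × 259 mm

Let H0's short side be w mm. w · w√2 = 0.38 m² = 380,000 mm², so w ≈ 518.4 mm and w√2 ≈ 733.1 mm → H0 = 518 × 733 mm.
H1: ⌊733/2⌋ × 518 = 366 × 518 mm
H2: ⌊518/2⌋ × 366 = 259 × 366 mm
H3: ⌊366/2⌋ × 259 = 183 × 259 mm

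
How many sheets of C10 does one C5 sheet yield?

32

Each ISO step halves the sheet: 1 × C5 → 2 × C6 → 4 × C7 → 8 × C8 → …
From C5 to C10 is 5 halving steps: 2^5 = 32.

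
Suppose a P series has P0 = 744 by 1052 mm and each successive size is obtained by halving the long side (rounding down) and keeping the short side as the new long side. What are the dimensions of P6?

P1 = 526 × 744 mm (from P0 by 1 halving).
P2: ⌊744/2⌋ × 526 = 372 × 526 mm
P3: ⌊526/2⌋ × 372 = 263 × 372 mm
P4: ⌊372/2⌋ × 263 = 186 × 263 mm
P5: ⌊263/2⌋ × 186 = 131 × 186 mm
P6: ⌊186/2⌋ × 131 = 93 × 131 mm

93 × 131 mm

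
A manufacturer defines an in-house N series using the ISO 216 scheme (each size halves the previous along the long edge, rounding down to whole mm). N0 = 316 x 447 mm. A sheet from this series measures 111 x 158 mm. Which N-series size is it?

N3

N0: 316 × 447 mm
N1: 223 × 316 mm
N2: 158 × 223 mm
N3: 111 × 158 mm
N4: 79 × 111 mm
→ matches N3.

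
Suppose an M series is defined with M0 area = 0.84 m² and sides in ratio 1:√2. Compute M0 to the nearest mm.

Let the short side be w mm. Then w · w√2 = 0.84 m² = 840,000 mm².
w² = 840,000/√2, so w ≈ 770.7 mm; long side = w√2 ≈ 1089.9 mm.

771 × 1090 mm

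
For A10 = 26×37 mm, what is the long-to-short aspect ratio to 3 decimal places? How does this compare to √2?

37 / 26 = 1.423
ISO 216 targets √2 ≈ 1.414; the +0.009 deviation is from mm rounding.

1.423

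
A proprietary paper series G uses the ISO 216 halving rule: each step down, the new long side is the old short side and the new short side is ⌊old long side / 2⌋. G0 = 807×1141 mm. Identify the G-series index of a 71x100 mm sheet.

G7

G0: 807 × 1141 mm
G1: 570 × 807 mm
G2: 403 × 570 mm
G3: 285 × 403 mm
G4: 201 × 285 mm
G5: 142 × 201 mm
G6: 100 × 142 mm
G7: 71 × 100 mm
G8: 50 × 71 mm
→ matches G7.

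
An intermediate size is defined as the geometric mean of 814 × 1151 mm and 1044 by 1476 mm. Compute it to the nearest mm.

Short side: √(814 · 1044) = √849816 ≈ 921.9 → 922 mm
Long side: √(1151 · 1476) = √1698876 ≈ 1303.4 → 1303 mm

922 × 1303 mm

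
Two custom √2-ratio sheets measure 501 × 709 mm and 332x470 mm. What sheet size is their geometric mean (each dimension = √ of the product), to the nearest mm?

Short side: √(501 · 332) = √166332 ≈ 407.8 → 408 mm
Long side: √(709 · 470) = √333230 ≈ 577.3 → 577 mm

408 × 577 mm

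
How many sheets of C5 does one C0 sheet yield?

32

Each ISO step halves the sheet: 1 × C0 → 2 × C1 → 4 × C2 → 8 × C3 → …
From C0 to C5 is 5 halving steps: 2^5 = 32.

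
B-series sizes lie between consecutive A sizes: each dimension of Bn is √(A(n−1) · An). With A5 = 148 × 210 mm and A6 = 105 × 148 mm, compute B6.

125 × 176 mm

Short side: √(148 · 105) = √15540 ≈ 124.7 → 125 mm
Long side: √(210 · 148) = √31080 ≈ 176.3 → 176 mm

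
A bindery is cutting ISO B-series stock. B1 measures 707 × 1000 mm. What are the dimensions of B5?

B2: ⌊1000/2⌋ × 707 = 500 × 707 mm
B3: ⌊707/2⌋ × 500 = 353 × 500 mm
B4: ⌊500/2⌋ × 353 = 250 × 353 mm
B5: ⌊353/2⌋ × 250 = 176 × 250 mm

176 × 250 mm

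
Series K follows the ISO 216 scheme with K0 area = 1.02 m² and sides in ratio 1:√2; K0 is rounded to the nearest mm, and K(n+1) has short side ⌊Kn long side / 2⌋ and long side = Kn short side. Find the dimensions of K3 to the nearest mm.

300 × 424 mm

Let K0's short side be w mm. w · w√2 = 1.02 m² = 1,020,000 mm², so w ≈ 849.3 mm and w√2 ≈ 1201.0 mm → K0 = 849 × 1201 mm.
K1: ⌊1201/2⌋ × 849 = 600 × 849 mm
K2: ⌊849/2⌋ × 600 = 424 × 600 mm
K3: ⌊600/2⌋ × 424 = 300 × 424 mm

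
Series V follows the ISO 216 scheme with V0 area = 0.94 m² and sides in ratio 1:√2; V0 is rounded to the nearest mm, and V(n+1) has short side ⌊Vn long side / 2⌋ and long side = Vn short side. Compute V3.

288 × 407 mm

Let V0's short side be w mm. w · w√2 = 0.94 m² = 940,000 mm², so w ≈ 815.3 mm and w√2 ≈ 1153.0 mm → V0 = 815 × 1153 mm.
V1: ⌊1153/2⌋ × 815 = 576 × 815 mm
V2: ⌊815/2⌋ × 576 = 407 × 576 mm
V3: ⌊576/2⌋ × 407 = 288 × 407 mm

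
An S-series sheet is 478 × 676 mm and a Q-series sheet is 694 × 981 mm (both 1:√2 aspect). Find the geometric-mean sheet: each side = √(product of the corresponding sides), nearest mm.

576 × 814 mm

Short side: √(478 · 694) = √331732 ≈ 576.0 → 576 mm
Long side: √(676 · 981) = √663156 ≈ 814.3 → 814 mm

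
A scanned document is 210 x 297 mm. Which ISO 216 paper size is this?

A4 (210 × 297 mm)

Aspect ratio 297/210 ≈ 1.414 — close to the ISO √2 ≈ 1.414.
In the A-series (A0 area = 1 m²): A4 = 210 × 297 mm.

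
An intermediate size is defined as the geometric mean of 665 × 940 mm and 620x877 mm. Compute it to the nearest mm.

642 × 908 mm

Short side: √(665 · 620) = √412300 ≈ 642.1 → 642 mm
Long side: √(940 · 877) = √824380 ≈ 908.0 → 908 mm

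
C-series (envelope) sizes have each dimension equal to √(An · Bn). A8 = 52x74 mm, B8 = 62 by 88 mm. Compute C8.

Short side: √(52 · 62) = √3224 ≈ 56.8 → 57 mm
Long side: √(74 · 88) = √6512 ≈ 80.7 → 81 mm

57 × 81 mm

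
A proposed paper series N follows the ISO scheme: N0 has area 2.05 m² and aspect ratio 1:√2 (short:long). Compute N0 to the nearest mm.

Let the short side be w mm. Then w · w√2 = 2.05 m² = 2,050,000 mm².
w² = 2,050,000/√2, so w ≈ 1204.0 mm; long side = w√2 ≈ 1702.7 mm.

1204 × 1703 mm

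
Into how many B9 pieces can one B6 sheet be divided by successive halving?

8

Each ISO step halves the sheet: 1 × B6 → 2 × B7 → 4 × B8 → 8 × B9
From B6 to B9 is 3 halving steps: 2^3 = 8.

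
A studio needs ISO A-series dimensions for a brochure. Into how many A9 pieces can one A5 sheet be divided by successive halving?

16

A5 = 148 × 210 mm; A9 = 37 × 52 mm.
Each halving step doubles the count; 4 steps from A5 to A9.
2^4 = 16.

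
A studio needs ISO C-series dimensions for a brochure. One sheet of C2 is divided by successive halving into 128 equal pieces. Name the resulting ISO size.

128 = 2^7, so 7 halving steps.
C2 → C3 → … → C9 after 7 steps.

C9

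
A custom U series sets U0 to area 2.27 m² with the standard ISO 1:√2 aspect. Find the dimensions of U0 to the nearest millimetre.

1267 × 1792 mm

Let the short side be w mm. Then w · w√2 = 2.27 m² = 2,270,000 mm².
w² = 2,270,000/√2, so w ≈ 1266.9 mm; long side = w√2 ≈ 1791.7 mm.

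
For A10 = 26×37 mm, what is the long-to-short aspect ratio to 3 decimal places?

1.423

37 / 26 = 1.423
ISO 216 targets √2 ≈ 1.414; the +0.009 deviation is from mm rounding.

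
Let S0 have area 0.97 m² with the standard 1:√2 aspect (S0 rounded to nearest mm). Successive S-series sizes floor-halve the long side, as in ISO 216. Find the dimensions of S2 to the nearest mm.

414 × 585 mm

Let S0's short side be w mm. w · w√2 = 0.97 m² = 970,000 mm², so w ≈ 828.2 mm and w√2 ≈ 1171.2 mm → S0 = 828 × 1171 mm.
S1: ⌊1171/2⌋ × 828 = 585 × 828 mm
S2: ⌊828/2⌋ × 585 = 414 × 585 mm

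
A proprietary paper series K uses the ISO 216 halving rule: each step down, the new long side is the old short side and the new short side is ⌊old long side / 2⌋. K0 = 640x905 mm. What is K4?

160 × 226 mm

K1: ⌊905/2⌋ × 640 = 452 × 640 mm
K2: ⌊640/2⌋ × 452 = 320 × 452 mm
K3: ⌊452/2⌋ × 320 = 226 × 320 mm
K4: ⌊320/2⌋ × 226 = 160 × 226 mm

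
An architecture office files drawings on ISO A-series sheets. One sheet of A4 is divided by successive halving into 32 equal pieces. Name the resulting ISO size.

A9

32 = 2^5, so 5 halving steps.
A4 → A5 → … → A9 after 5 steps.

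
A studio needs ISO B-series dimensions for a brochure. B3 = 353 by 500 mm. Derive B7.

B4: ⌊500/2⌋ × 353 = 250 × 353 mm
B5: ⌊353/2⌋ × 250 = 176 × 250 mm
B6: ⌊250/2⌋ × 176 = 125 × 176 mm
B7: ⌊176/2⌋ × 125 = 88 × 125 mm

88 × 125 mm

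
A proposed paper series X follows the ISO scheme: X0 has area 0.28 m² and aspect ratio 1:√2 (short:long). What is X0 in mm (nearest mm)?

Let the short side be w mm. Then w · w√2 = 0.28 m² = 280,000 mm².
w² = 280,000/√2, so w ≈ 445.0 mm; long side = w√2 ≈ 629.3 mm.

445 × 629 mm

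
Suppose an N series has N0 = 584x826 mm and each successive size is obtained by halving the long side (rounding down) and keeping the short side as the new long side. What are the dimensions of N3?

N1: ⌊826/2⌋ × 584 = 413 × 584 mm
N2: ⌊584/2⌋ × 413 = 292 × 413 mm
N3: ⌊413/2⌋ × 292 = 206 × 292 mm

206 × 292 mm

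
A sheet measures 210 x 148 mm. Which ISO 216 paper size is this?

Aspect ratio 210/148 ≈ 1.419 — close to the ISO √2 ≈ 1.414.
In the A-series (A0 area = 1 m²): A5 = 148 × 210 mm.

A5 (148 × 210 mm)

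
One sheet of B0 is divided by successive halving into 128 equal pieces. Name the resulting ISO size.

128 = 2^7, so 7 halving steps.
B0 → B1 → … → B7 after 7 steps.

B7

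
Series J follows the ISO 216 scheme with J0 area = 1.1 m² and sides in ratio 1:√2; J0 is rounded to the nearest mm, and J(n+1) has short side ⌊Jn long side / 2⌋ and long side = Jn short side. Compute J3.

311 × 441 mm

Let J0's short side be w mm. w · w√2 = 1.1 m² = 1,100,000 mm², so w ≈ 881.9 mm and w√2 ≈ 1247.3 mm → J0 = 882 × 1247 mm.
J1: ⌊1247/2⌋ × 882 = 623 × 882 mm
J2: ⌊882/2⌋ × 623 = 441 × 623 mm
J3: ⌊623/2⌋ × 441 = 311 × 441 mm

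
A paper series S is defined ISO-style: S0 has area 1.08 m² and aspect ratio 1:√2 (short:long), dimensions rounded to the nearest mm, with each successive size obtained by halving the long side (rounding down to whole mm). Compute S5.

Let S0's short side be w mm. w · w√2 = 1.08 m² = 1,080,000 mm², so w ≈ 873.9 mm and w√2 ≈ 1235.9 mm → S0 = 874 × 1236 mm.
S1: ⌊1236/2⌋ × 874 = 618 × 874 mm
S2: ⌊874/2⌋ × 618 = 437 × 618 mm
S3: ⌊618/2⌋ × 437 = 309 × 437 mm
S4: ⌊437/2⌋ × 309 = 218 × 309 mm
S5: ⌊309/2⌋ × 218 = 154 × 218 mm

154 × 218 mm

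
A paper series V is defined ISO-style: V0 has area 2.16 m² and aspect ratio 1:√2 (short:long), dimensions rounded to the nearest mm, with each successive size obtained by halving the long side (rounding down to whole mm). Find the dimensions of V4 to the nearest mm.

309 × 437 mm

Let V0's short side be w mm. w · w√2 = 2.16 m² = 2,160,000 mm², so w ≈ 1235.9 mm and w√2 ≈ 1747.8 mm → V0 = 1236 × 1748 mm.
V1: ⌊1748/2⌋ × 1236 = 874 × 1236 mm
V2: ⌊1236/2⌋ × 874 = 618 × 874 mm
V3: ⌊874/2⌋ × 618 = 437 × 618 mm
V4: ⌊618/2⌋ × 437 = 309 × 437 mm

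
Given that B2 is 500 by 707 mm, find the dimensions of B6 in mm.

125 × 176 mm

B3: ⌊707/2⌋ × 500 = 353 × 500 mm
B4: ⌊500/2⌋ × 353 = 250 × 353 mm
B5: ⌊353/2⌋ × 250 = 176 × 250 mm
B6: ⌊250/2⌋ × 176 = 125 × 176 mm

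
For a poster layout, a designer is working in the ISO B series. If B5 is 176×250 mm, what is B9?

B6: ⌊250/2⌋ × 176 = 125 × 176 mm
B7: ⌊176/2⌋ × 125 = 88 × 125 mm
B8: ⌊125/2⌋ × 88 = 62 × 88 mm
B9: ⌊88/2⌋ × 62 = 44 × 62 mm

44 × 62 mm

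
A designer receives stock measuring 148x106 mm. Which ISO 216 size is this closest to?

A6 (105 × 148 mm)

Aspect ratio 148/106 ≈ 1.396 (ISO target is √2 ≈ 1.414).
In the A-series (A0 area = 1 m²): A6 = 105 × 148 mm.
Off by 1 mm total — nearest standard size.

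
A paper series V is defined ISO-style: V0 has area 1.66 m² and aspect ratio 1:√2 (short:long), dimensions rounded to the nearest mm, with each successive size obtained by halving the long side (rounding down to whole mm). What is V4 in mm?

270 × 383 mm

Let V0's short side be w mm. w · w√2 = 1.66 m² = 1,660,000 mm², so w ≈ 1083.4 mm and w√2 ≈ 1532.2 mm → V0 = 1083 × 1532 mm.
V1: ⌊1532/2⌋ × 1083 = 766 × 1083 mm
V2: ⌊1083/2⌋ × 766 = 541 × 766 mm
V3: ⌊766/2⌋ × 541 = 383 × 541 mm
V4: ⌊541/2⌋ × 383 = 270 × 383 mm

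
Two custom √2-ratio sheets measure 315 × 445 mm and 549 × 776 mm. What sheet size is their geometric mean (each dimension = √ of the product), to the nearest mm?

Short side: √(315 · 549) = √172935 ≈ 415.9 → 416 mm
Long side: √(445 · 776) = √345320 ≈ 587.6 → 588 mm

416 × 588 mm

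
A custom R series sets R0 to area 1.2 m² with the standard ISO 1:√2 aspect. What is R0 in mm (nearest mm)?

921 × 1303 mm

Let the short side be w mm. Then w · w√2 = 1.2 m² = 1,200,000 mm².
w² = 1,200,000/√2, so w ≈ 921.2 mm; long side = w√2 ≈ 1302.7 mm.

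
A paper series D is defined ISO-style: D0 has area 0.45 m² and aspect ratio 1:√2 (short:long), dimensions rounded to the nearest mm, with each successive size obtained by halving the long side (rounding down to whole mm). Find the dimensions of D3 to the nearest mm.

Let D0's short side be w mm. w · w√2 = 0.45 m² = 450,000 mm², so w ≈ 564.1 mm and w√2 ≈ 797.7 mm → D0 = 564 × 798 mm.
D1: ⌊798/2⌋ × 564 = 399 × 564 mm
D2: ⌊564/2⌋ × 399 = 282 × 399 mm
D3: ⌊399/2⌋ × 282 = 199 × 282 mm

199 × 282 mm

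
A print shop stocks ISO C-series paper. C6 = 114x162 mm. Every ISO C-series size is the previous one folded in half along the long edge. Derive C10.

28 × 40 mm

C7: ⌊162/2⌋ × 114 = 81 × 114 mm
C8: ⌊114/2⌋ × 81 = 57 × 81 mm
C9: ⌊81/2⌋ × 57 = 40 × 57 mm
C10: ⌊57/2⌋ × 40 = 28 × 40 mm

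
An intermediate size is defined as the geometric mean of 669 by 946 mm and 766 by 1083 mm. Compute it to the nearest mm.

716 × 1012 mm

Short side: √(669 · 766) = √512454 ≈ 715.9 → 716 mm
Long side: √(946 · 1083) = √1024518 ≈ 1012.2 → 1012 mm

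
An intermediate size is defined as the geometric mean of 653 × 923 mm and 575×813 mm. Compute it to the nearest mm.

Short side: √(653 · 575) = √375475 ≈ 612.8 → 613 mm
Long side: √(923 · 813) = √750399 ≈ 866.3 → 866 mm

613 × 866 mm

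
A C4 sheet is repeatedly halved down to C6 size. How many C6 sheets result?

4

Each ISO step halves the sheet: 1 × C4 → 2 × C5 → 4 × C6
From C4 to C6 is 2 halving steps: 2^2 = 4.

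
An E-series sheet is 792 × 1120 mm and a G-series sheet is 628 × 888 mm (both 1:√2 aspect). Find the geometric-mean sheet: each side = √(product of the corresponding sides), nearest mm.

Short side: √(792 · 628) = √497376 ≈ 705.2 → 705 mm
Long side: √(1120 · 888) = √994560 ≈ 997.3 → 997 mm

705 × 997 mm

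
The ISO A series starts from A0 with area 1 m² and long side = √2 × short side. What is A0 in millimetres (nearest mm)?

Let the short side be w mm. Then the long side is w√2 and w · w√2 = 10⁶ mm².
w² = 10⁶/√2, so w = 1000 / 2^(1/4) ≈ 840.9 mm; long side = 1000 · 2^(1/4) ≈ 1189.2 mm.

841 × 1189 mm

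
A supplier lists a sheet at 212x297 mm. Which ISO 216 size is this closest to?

Aspect ratio 297/212 ≈ 1.401 — close to the ISO √2 ≈ 1.414.
In the A-series (A0 area = 1 m²): A4 = 210 × 297 mm.
Off by 2 mm total — nearest standard size.

A4 (210 × 297 mm)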